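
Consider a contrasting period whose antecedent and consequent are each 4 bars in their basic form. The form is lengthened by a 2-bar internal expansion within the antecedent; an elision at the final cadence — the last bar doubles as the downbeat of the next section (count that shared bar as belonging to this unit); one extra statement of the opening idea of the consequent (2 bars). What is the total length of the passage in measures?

Basic contrasting period: 4 + 4 = 8 bars.
8 (basic form) + 2 (internal expansion) + 2 (extra statement) = 12.
The elision shares a bar with the next section but does not change this unit's count.

12 measures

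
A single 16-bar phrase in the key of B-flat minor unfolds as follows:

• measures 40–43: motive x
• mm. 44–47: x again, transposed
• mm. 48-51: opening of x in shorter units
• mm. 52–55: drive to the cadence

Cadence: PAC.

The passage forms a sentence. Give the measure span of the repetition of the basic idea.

measures 44–47

The presentation of a sentence is the basic idea (measures 40-43) plus its repetition (mm. 44–47); the repetition of the basic idea is therefore mm. 44–47.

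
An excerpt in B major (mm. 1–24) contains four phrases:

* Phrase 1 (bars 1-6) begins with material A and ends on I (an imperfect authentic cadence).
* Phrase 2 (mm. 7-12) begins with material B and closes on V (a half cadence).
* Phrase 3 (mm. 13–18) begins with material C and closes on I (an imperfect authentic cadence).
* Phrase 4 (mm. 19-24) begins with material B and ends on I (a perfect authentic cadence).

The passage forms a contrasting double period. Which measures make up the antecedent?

In a double period the four phrases pair into a large antecedent (phrases 1–2, ending half cadence) and a large consequent (phrases 3–4, ending perfect authentic cadence). The antecedent spans mm. 1–12.

measures 1–12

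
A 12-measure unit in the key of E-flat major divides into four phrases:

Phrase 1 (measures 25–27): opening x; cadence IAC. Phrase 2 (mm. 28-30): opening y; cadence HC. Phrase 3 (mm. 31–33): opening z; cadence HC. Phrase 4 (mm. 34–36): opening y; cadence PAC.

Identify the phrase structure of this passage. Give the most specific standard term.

Four phrases in two halves: the first half (mm. 25–30) ends with a half cadence, the second (measures 31–36) with a perfect authentic cadence — a large antecedent–consequent pair, i.e. a double period.
Phrase 3 begins with different material from phrase 1, making it contrasting.

contrasting double period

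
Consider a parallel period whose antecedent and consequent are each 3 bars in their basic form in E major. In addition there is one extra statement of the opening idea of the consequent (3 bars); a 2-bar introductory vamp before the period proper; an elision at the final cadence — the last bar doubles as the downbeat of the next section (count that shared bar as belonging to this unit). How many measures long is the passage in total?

Basic parallel period: 3 + 3 = 6 bars.
6 (basic form) + 3 (extra statement) + 2 (introduction) = 11.
The elision shares a bar with the next section but does not change this unit's count.

11 measures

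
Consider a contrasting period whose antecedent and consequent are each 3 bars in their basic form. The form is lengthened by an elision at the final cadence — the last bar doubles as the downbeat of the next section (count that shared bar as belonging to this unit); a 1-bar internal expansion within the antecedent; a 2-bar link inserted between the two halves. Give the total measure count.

9 measures

Basic contrasting period: 3 + 3 = 6 bars.
6 (basic form) + 1 (internal expansion) + 2 (link) = 9.
The elision shares a bar with the next section but does not change this unit's count.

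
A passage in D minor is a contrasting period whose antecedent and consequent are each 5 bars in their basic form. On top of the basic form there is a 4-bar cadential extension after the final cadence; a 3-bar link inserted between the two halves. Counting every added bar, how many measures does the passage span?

17 measures

Basic contrasting period: 5 + 5 = 10 bars.
10 (basic form) + 4 (cadential extension) + 3 (link) = 17.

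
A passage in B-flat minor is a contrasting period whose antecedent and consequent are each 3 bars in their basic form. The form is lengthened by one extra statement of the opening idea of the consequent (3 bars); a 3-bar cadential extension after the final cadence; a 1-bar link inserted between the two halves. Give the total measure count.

13 measures

Basic contrasting period: 3 + 3 = 6 bars.
6 (basic form) + 3 (extra statement) + 3 (cadential extension) + 1 (link) = 13.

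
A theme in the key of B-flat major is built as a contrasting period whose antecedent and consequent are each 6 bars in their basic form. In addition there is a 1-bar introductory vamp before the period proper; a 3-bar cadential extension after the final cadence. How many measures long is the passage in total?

Basic contrasting period: 6 + 6 = 12 bars.
12 (basic form) + 1 (introduction) + 3 (cadential extension) = 16.

16 measures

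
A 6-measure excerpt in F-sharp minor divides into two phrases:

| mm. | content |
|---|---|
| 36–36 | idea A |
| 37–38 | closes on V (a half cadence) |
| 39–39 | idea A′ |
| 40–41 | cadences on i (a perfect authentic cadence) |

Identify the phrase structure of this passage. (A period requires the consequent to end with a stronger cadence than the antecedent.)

Phrase 1 ends with a half cadence (weaker) and phrase 2 with a perfect authentic cadence (stronger): antecedent + consequent = a period.
The two phrases open with the same material (A / A′), so the period is parallel.

parallel period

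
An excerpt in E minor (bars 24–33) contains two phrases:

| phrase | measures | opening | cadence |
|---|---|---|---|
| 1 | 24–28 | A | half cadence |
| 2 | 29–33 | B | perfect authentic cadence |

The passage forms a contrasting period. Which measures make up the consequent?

measures 29–33

The phrase ending with the weaker cadence (half cadence) is the antecedent; the one ending more conclusively (perfect authentic cadence) is the consequent. The consequent is measures 29–33.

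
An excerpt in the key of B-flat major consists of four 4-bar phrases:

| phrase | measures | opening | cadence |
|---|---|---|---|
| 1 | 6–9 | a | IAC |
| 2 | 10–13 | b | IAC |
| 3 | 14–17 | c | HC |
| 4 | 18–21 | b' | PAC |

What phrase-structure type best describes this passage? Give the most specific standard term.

contrasting double period

Four phrases in two halves: the first half (mm. 6-13) ends with an imperfect authentic cadence, the second (mm. 14–21) with a perfect authentic cadence — a large antecedent–consequent pair, i.e. a double period.
Phrase 3 begins with different material from phrase 1, making it contrasting.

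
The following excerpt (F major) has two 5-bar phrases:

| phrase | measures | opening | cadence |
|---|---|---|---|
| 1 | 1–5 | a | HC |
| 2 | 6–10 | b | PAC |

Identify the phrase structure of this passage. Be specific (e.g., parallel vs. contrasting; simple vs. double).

Phrase 1 ends with a half cadence (weaker) and phrase 2 with a perfect authentic cadence (stronger): antecedent + consequent = a period.
The two phrases open with different material (a / b), so the period is contrasting.

contrasting period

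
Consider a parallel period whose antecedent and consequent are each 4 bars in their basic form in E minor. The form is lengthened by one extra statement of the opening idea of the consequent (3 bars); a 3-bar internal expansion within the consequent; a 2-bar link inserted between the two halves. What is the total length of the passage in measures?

Basic parallel period: 4 + 4 = 8 bars.
8 (basic form) + 3 (extra statement) + 3 (internal expansion) + 2 (link) = 16.

16 measures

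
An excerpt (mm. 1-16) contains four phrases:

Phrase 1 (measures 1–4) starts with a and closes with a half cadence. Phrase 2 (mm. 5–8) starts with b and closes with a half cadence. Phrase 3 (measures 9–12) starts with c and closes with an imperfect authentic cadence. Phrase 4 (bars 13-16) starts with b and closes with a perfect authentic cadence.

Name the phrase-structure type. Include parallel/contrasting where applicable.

contrasting double period

Four phrases in two halves: the first half (bars 1-8) ends with a half cadence, the second (mm. 9-16) with a perfect authentic cadence — a large antecedent–consequent pair, i.e. a double period.
Phrase 3 begins with different material from phrase 1, making it contrasting.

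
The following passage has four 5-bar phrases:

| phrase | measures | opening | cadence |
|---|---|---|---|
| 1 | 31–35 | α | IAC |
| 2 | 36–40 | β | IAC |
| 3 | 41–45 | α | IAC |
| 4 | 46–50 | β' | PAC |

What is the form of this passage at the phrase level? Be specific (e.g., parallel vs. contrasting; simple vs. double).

parallel double period

Four phrases in two halves: the first half (mm. 31-40) ends with an imperfect authentic cadence, the second (mm. 41-50) with a perfect authentic cadence — a large antecedent–consequent pair, i.e. a double period.
Phrase 3 begins with the same material as phrase 1, making it parallel.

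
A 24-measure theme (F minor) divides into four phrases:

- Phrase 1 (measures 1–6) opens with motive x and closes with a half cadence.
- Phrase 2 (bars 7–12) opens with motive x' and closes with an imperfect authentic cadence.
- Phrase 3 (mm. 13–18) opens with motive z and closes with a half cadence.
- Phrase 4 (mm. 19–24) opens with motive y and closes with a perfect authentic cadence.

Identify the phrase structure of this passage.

contrasting double period

Four phrases in two halves: the first half (bars 1-12) ends with an imperfect authentic cadence, the second (mm. 13–24) with a perfect authentic cadence — a large antecedent–consequent pair, i.e. a double period.
Phrase 3 begins with different material from phrase 1, making it contrasting.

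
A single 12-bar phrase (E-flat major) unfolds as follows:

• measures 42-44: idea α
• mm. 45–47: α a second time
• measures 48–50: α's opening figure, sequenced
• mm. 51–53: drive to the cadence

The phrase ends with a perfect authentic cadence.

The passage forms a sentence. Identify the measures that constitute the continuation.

After the presentation (measures 42-47), the continuation covers the fragmentation through the cadence: mm. 48–53.

measures 48–53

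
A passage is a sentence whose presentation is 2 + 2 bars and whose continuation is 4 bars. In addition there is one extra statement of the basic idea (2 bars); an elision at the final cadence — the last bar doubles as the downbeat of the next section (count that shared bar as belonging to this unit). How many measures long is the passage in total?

10 measures

Basic sentence: 2 + 2 + 4 = 8 bars.
8 (basic form) + 2 (extra statement) = 10.
The elision shares a bar with the next section but does not change this unit's count.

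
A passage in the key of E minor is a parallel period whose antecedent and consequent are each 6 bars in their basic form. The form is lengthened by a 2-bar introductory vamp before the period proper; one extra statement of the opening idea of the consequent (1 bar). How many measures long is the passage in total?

15 measures

Basic parallel period: 6 + 6 = 12 bars.
12 (basic form) + 2 (introduction) + 1 (extra statement) = 15.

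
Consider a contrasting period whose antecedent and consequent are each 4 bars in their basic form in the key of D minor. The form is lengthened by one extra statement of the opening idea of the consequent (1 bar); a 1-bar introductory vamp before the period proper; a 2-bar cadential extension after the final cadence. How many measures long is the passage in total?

12 measures

Basic contrasting period: 4 + 4 = 8 bars.
8 (basic form) + 1 (extra statement) + 1 (introduction) + 2 (cadential extension) = 12.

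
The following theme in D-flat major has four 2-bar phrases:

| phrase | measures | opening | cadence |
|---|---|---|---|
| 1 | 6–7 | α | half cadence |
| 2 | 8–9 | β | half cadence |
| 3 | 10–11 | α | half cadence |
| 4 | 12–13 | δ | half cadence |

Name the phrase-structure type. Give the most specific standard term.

phrase group

Phrase 4 ends with a half cadence, no stronger than phrase 2's half cadence, so the four phrases do not form a double period; nor do phrases 3–4 duplicate 1–2, so it is not a repeated period. With no phrase reaching a conclusive cadence, the passage is a phrase group.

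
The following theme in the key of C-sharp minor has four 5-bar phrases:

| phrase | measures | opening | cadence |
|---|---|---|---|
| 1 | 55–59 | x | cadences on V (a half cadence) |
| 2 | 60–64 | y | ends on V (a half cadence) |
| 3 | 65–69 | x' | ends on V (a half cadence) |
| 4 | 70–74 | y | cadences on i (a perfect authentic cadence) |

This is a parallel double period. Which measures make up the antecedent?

measures 55–64

In a double period the first pair of phrases (ending half cadence) is the large antecedent and the second pair (ending perfect authentic cadence) is the large consequent; the antecedent is measures 55–64.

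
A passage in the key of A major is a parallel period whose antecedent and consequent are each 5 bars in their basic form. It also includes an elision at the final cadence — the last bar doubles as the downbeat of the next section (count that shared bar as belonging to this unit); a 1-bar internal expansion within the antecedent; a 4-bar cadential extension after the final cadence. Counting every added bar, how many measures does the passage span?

Basic parallel period: 5 + 5 = 10 bars.
10 (basic form) + 1 (internal expansion) + 4 (cadential extension) = 15.
The elision shares a bar with the next section but does not change this unit's count.

15 measures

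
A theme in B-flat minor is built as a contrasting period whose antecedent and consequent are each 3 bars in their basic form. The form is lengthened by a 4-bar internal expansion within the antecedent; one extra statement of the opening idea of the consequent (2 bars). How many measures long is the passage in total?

12 measures

Basic contrasting period: 3 + 3 = 6 bars.
6 (basic form) + 4 (internal expansion) + 2 (extra statement) = 12.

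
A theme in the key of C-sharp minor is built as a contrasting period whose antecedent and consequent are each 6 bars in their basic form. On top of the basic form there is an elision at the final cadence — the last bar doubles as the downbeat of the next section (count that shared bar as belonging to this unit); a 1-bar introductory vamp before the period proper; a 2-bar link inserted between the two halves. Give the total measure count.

Basic contrasting period: 6 + 6 = 12 bars.
12 (basic form) + 1 (introduction) + 2 (link) = 15.
The elision shares a bar with the next section but does not change this unit's count.

15 measures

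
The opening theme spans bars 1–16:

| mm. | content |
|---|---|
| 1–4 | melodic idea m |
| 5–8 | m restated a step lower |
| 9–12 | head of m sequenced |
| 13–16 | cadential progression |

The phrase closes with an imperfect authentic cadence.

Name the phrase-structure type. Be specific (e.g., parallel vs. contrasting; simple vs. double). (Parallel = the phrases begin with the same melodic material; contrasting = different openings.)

Basic idea (bars 1-4) + its repetition (mm. 5-8) form the presentation; fragmentation and cadence (mm. 9–16) form the continuation — the 16-bar whole is a sentence.

sentence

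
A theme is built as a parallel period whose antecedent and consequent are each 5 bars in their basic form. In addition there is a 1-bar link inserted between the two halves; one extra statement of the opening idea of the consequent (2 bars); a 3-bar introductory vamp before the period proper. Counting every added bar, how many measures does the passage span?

16 measures

Basic parallel period: 5 + 5 = 10 bars.
10 (basic form) + 1 (link) + 2 (extra statement) + 3 (introduction) = 16.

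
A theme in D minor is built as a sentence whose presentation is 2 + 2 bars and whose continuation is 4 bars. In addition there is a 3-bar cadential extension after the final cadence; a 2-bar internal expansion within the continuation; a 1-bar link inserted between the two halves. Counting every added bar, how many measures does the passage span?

14 measures

Basic sentence: 2 + 2 + 4 = 8 bars.
8 (basic form) + 3 (cadential extension) + 2 (internal expansion) + 1 (link) = 14.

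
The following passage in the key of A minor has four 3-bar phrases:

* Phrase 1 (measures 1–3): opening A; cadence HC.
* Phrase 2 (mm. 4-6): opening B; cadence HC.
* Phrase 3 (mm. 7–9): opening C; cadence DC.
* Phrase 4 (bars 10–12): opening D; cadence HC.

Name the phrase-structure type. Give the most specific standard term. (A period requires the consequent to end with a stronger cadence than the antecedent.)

Phrase 4 ends with a half cadence, no stronger than phrase 2's half cadence, so the four phrases do not form a double period; nor do phrases 3–4 duplicate 1–2, so it is not a repeated period. With no phrase reaching a conclusive cadence, the passage is a phrase group.

phrase group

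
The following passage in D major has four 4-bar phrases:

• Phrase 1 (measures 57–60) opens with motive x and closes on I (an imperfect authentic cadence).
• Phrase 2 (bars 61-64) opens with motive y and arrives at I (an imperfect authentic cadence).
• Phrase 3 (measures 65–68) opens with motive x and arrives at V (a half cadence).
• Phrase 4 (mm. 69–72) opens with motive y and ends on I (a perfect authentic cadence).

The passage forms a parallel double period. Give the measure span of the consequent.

measures 65–72

In a double period the first pair of phrases (ending imperfect authentic cadence) is the large antecedent and the second pair (ending perfect authentic cadence) is the large consequent; the consequent is measures 65–72.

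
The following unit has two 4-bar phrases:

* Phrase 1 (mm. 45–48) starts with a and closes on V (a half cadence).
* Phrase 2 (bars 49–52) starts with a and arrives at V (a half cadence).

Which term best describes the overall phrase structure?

Both phrases have the same opening (a) and the same cadence (half cadence): the second is a restatement, not a consequent, so this is a repeated phrase rather than a period.

repeated phrase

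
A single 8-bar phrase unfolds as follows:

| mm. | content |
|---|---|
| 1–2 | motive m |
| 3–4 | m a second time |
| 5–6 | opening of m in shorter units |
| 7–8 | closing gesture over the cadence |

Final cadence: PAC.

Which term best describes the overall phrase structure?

Basic idea (mm. 1-2) + its repetition (mm. 3-4) form the presentation; fragmentation and cadence (mm. 5–8) form the continuation — the 8-bar whole is a sentence.

sentence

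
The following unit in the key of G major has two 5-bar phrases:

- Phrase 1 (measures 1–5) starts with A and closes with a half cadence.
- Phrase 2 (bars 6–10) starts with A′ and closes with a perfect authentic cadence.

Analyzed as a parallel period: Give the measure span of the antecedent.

The antecedent is the phrase ending with the weaker cadence (half cadence, phrase 1) and the consequent the one ending more conclusively (perfect authentic cadence, phrase 2); the antecedent is mm. 1-5.

measures 1–5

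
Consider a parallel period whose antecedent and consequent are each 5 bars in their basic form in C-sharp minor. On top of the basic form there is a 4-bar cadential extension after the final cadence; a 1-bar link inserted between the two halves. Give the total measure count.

15 measures

Basic parallel period: 5 + 5 = 10 bars.
10 (basic form) + 4 (cadential extension) + 1 (link) = 15.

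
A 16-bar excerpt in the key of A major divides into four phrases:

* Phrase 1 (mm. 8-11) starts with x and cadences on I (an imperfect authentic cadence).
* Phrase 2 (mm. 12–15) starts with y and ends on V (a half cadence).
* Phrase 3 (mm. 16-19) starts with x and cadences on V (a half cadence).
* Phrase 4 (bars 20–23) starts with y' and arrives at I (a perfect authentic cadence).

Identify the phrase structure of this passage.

Four phrases in two halves: the first half (bars 8–15) ends with a half cadence, the second (bars 16–23) with a perfect authentic cadence — a large antecedent–consequent pair, i.e. a double period.
Phrase 3 begins with the same material as phrase 1, making it parallel.

parallel double period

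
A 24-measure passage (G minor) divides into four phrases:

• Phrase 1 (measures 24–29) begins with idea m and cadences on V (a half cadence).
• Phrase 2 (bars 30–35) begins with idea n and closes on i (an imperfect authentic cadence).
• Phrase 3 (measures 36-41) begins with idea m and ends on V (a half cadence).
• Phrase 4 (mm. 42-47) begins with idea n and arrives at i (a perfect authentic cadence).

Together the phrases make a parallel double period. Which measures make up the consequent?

In a double period the first pair of phrases (ending imperfect authentic cadence) is the large antecedent and the second pair (ending perfect authentic cadence) is the large consequent; the consequent is measures 36–47.

measures 36–47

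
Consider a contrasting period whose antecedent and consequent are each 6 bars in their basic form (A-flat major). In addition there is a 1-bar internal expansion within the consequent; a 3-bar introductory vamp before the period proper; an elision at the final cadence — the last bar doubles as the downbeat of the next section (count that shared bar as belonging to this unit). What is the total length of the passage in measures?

16 measures

Basic contrasting period: 6 + 6 = 12 bars.
12 (basic form) + 1 (internal expansion) + 3 (introduction) = 16.
The elision shares a bar with the next section but does not change this unit's count.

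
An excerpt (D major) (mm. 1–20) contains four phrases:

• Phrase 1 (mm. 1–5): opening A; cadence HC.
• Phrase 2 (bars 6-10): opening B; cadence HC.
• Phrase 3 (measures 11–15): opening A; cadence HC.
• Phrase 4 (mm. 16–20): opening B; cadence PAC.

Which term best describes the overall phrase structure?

parallel double period

Four phrases in two halves: the first half (mm. 1–10) ends with a half cadence, the second (mm. 11–20) with a perfect authentic cadence — a large antecedent–consequent pair, i.e. a double period.
Phrase 3 begins with the same material as phrase 1, making it parallel.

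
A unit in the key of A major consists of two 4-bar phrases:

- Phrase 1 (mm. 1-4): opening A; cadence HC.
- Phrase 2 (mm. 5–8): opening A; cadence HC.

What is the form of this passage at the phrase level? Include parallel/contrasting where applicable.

Both phrases have the same opening (A) and the same cadence (half cadence): the second is a restatement, not a consequent, so this is a repeated phrase rather than a period.

repeated phrase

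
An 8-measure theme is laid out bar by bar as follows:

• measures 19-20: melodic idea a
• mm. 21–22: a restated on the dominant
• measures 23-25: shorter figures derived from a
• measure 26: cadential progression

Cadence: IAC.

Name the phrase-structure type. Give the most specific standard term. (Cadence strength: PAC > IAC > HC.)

Basic idea (mm. 19-20) + its repetition (mm. 21–22) form the presentation; fragmentation and cadence (measures 23–26) form the continuation — the 8-bar whole is a sentence.

sentence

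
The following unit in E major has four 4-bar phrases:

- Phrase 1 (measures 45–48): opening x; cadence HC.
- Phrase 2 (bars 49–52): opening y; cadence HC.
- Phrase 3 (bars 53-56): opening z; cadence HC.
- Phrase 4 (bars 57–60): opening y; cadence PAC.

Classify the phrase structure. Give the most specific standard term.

Four phrases in two halves: the first half (bars 45-52) ends with a half cadence, the second (bars 53–60) with a perfect authentic cadence — a large antecedent–consequent pair, i.e. a double period.
Phrase 3 begins with different material from phrase 1, making it contrasting.

contrasting double period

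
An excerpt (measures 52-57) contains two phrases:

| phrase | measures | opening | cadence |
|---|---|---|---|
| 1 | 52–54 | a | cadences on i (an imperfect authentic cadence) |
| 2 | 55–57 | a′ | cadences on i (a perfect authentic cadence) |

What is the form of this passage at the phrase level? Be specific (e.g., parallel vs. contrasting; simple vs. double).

Phrase 1 ends with an imperfect authentic cadence (weaker) and phrase 2 with a perfect authentic cadence (stronger): antecedent + consequent = a period.
The two phrases open with the same material (a / a′), so the period is parallel.

parallel period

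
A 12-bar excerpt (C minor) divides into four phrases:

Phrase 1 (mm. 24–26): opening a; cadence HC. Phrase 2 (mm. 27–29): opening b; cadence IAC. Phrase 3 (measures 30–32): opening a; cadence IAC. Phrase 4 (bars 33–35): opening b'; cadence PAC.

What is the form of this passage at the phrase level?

parallel double period

Four phrases in two halves: the first half (mm. 24–29) ends with an imperfect authentic cadence, the second (measures 30–35) with a perfect authentic cadence — a large antecedent–consequent pair, i.e. a double period.
Phrase 3 begins with the same material as phrase 1, making it parallel.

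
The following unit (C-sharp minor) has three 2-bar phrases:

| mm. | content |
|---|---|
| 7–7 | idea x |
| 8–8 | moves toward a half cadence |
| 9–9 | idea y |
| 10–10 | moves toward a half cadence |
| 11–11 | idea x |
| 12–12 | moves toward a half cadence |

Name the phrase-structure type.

phrase group

The final phrase closes with a half cadence, which is not stronger than the preceding half cadence; the 3 phrases lack an overall antecedent–consequent design and so form a phrase group.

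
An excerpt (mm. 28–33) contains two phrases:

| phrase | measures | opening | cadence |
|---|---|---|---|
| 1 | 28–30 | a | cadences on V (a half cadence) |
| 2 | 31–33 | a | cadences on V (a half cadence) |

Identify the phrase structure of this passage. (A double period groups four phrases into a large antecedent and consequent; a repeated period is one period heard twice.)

Both phrases have the same opening (a) and the same cadence (half cadence): the second is a restatement, not a consequent, so this is a repeated phrase rather than a period.

repeated phrase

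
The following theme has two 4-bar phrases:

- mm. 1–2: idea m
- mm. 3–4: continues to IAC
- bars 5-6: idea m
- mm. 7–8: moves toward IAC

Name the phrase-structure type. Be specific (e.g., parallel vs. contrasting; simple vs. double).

Both phrases have the same opening (m) and the same cadence (imperfect authentic cadence): the second is a restatement, not a consequent, so this is a repeated phrase rather than a period.

repeated phrase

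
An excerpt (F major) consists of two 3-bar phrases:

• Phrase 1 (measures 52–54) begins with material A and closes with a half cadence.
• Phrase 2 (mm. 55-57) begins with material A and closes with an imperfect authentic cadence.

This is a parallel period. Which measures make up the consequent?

measures 55–57

The phrase ending with the weaker cadence (half cadence) is the antecedent; the one ending more conclusively (imperfect authentic cadence) is the consequent. The consequent is measures 55–57.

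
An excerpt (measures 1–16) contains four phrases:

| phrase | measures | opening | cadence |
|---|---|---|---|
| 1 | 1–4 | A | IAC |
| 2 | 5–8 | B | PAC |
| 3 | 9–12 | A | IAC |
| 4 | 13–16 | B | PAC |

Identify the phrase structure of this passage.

The cadence pattern IAC–PAC–IAC–PAC is weak–strong twice, and phrases 3–4 restate phrases 1–2: a period heard twice, not a double period (which would end weakly at phrase 2).

repeated period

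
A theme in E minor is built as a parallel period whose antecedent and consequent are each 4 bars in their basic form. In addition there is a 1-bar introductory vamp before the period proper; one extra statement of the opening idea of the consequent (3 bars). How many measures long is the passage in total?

Basic parallel period: 4 + 4 = 8 bars.
8 (basic form) + 1 (introduction) + 3 (extra statement) = 12.

12 measures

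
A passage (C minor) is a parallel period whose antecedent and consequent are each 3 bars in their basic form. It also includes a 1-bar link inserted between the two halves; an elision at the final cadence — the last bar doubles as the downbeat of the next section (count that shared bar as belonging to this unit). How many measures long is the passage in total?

Basic parallel period: 3 + 3 = 6 bars.
6 (basic form) + 1 (link) = 7.
The elision shares a bar with the next section but does not change this unit's count.

7 measures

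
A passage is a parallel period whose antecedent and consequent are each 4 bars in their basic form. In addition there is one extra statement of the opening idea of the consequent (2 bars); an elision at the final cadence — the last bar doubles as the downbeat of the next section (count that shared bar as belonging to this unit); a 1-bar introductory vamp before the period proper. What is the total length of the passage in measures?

Basic parallel period: 4 + 4 = 8 bars.
8 (basic form) + 2 (extra statement) + 1 (introduction) = 11.
The elision shares a bar with the next section but does not change this unit's count.

11 measures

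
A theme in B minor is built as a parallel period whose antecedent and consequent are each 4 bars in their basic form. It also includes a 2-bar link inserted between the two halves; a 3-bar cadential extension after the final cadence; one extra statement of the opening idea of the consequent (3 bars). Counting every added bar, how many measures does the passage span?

16 measures

Basic parallel period: 4 + 4 = 8 bars.
8 (basic form) + 2 (link) + 3 (cadential extension) + 3 (extra statement) = 16.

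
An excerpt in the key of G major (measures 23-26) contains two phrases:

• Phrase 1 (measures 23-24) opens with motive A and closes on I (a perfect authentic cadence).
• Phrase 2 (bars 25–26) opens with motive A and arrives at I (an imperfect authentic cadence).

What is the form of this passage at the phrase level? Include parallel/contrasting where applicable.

The second phrase closes with an imperfect authentic cadence, which is not stronger than the first phrase's perfect authentic cadence; without a weak→strong cadential pair there is no antecedent–consequent relationship, so this is a phrase group rather than a period.

phrase group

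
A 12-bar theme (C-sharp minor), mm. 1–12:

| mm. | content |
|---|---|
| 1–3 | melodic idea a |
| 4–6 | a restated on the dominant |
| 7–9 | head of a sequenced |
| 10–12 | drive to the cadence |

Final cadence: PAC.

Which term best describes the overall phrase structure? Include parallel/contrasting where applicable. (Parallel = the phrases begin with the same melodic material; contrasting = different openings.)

sentence

Basic idea (mm. 1–3) + its repetition (measures 4–6) form the presentation; fragmentation and cadence (mm. 7–12) form the continuation — the 12-bar whole is a sentence.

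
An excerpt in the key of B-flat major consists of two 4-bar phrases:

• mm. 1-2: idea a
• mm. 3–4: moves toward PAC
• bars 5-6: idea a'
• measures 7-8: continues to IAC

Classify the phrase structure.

The second phrase closes with an imperfect authentic cadence, which is not stronger than the first phrase's perfect authentic cadence; without a weak→strong cadential pair there is no antecedent–consequent relationship, so this is a phrase group rather than a period.

phrase group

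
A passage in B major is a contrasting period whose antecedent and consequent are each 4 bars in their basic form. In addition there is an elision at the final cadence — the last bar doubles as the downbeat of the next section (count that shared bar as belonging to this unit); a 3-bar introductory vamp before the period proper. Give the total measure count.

Basic contrasting period: 4 + 4 = 8 bars.
8 (basic form) + 3 (introduction) = 11.
The elision shares a bar with the next section but does not change this unit's count.

11 measures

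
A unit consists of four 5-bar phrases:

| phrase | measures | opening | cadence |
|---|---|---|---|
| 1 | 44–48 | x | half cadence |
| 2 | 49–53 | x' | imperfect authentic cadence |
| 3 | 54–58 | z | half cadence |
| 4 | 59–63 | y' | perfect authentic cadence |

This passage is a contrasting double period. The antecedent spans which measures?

In a double period the four phrases pair into a large antecedent (phrases 1–2, ending imperfect authentic cadence) and a large consequent (phrases 3–4, ending perfect authentic cadence). The antecedent spans bars 44–53.

measures 44–53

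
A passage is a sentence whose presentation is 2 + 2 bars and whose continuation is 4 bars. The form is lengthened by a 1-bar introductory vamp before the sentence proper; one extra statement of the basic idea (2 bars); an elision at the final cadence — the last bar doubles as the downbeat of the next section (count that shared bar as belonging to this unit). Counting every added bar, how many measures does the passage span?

11 measures

Basic sentence: 2 + 2 + 4 = 8 bars.
8 (basic form) + 1 (introduction) + 2 (extra statement) = 11.
The elision shares a bar with the next section but does not change this unit's count.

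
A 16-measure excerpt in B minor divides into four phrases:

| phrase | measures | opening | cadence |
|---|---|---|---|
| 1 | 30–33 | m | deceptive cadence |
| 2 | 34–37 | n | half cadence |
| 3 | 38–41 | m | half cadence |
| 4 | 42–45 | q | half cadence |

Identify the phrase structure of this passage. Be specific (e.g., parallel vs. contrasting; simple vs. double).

Phrase 4 ends with a half cadence, no stronger than phrase 2's half cadence, so the four phrases do not form a double period; nor do phrases 3–4 duplicate 1–2, so it is not a repeated period. With no phrase reaching a conclusive cadence, the passage is a phrase group.

phrase group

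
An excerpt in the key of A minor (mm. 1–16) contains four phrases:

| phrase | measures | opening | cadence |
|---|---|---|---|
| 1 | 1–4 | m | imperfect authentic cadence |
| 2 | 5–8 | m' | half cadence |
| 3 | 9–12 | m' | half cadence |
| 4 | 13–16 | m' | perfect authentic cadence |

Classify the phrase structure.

Four phrases in two halves: the first half (bars 1–8) ends with a half cadence, the second (bars 9–16) with a perfect authentic cadence — a large antecedent–consequent pair, i.e. a double period.
Phrase 3 begins with the same material as phrase 1, making it parallel.

parallel double period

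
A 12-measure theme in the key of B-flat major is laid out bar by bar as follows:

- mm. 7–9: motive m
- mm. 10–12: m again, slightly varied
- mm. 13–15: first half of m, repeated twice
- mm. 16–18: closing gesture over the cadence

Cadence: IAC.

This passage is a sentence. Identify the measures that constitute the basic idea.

measures 7–9

The presentation of a sentence is the basic idea (bars 7–9) plus its repetition (bars 10-12); the basic idea is therefore bars 7-9.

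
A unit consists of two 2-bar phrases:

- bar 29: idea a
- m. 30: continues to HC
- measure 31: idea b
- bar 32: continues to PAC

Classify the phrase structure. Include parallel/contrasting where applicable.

Phrase 1 ends with a half cadence (weaker) and phrase 2 with a perfect authentic cadence (stronger): antecedent + consequent = a period.
The two phrases open with different material (a / b), so the period is contrasting.

contrasting period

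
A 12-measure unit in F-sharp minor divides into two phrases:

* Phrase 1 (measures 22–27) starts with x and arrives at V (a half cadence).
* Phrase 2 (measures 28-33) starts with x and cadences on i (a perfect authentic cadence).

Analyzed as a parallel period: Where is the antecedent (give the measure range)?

The antecedent is the phrase ending with the weaker cadence (half cadence, phrase 1) and the consequent the one ending more conclusively (perfect authentic cadence, phrase 2); the antecedent is mm. 22-27.

measures 22–27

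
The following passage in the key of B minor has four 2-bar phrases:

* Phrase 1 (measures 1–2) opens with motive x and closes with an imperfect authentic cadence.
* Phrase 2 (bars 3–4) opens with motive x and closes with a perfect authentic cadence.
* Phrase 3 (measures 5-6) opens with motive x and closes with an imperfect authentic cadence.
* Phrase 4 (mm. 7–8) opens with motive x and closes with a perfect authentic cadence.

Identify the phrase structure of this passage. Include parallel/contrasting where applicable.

repeated period

The cadence pattern IAC–PAC–IAC–PAC is weak–strong twice, and phrases 3–4 restate phrases 1–2: a period heard twice, not a double period (which would end weakly at phrase 2).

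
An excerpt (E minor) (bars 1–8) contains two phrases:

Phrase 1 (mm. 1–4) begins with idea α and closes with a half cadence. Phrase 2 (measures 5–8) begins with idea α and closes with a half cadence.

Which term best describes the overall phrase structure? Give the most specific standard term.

repeated phrase

Both phrases have the same opening (α) and the same cadence (half cadence): the second is a restatement, not a consequent, so this is a repeated phrase rather than a period.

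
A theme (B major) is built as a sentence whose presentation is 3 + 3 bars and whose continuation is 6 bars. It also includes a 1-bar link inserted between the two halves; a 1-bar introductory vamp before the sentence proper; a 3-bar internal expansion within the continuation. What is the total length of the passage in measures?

Basic sentence: 3 + 3 + 6 = 12 bars.
12 (basic form) + 1 (link) + 1 (introduction) + 3 (internal expansion) = 17.

17 measures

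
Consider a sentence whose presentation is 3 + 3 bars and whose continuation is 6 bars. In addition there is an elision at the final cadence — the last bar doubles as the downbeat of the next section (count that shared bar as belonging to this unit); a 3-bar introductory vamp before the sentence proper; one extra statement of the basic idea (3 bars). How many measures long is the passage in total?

18 measures

Basic sentence: 3 + 3 + 6 = 12 bars.
12 (basic form) + 3 (introduction) + 3 (extra statement) = 18.
The elision shares a bar with the next section but does not change this unit's count.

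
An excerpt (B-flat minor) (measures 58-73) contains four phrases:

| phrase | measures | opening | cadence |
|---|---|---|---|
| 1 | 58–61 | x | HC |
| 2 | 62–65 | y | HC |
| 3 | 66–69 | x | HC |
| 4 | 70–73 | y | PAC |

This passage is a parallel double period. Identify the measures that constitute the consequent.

In a double period the four phrases pair into a large antecedent (phrases 1–2, ending half cadence) and a large consequent (phrases 3–4, ending perfect authentic cadence). The consequent spans measures 66-73.

measures 66–73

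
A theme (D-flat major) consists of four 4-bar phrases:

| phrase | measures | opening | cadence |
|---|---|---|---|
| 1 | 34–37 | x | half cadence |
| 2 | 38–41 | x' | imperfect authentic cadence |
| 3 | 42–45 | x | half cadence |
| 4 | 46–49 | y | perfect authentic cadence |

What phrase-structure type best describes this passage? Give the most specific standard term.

parallel double period

Four phrases in two halves: the first half (mm. 34–41) ends with an imperfect authentic cadence, the second (measures 42-49) with a perfect authentic cadence — a large antecedent–consequent pair, i.e. a double period.
Phrase 3 begins with the same material as phrase 1, making it parallel.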